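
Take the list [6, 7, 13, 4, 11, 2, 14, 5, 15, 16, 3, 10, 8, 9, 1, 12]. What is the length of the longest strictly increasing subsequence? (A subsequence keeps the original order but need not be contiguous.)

6

Let dp[i] be the length of the longest such subsequence ending at index i:
i:      1  2  3  4  5  6  7  8  9 10 11 12 13 14 15 16
a[i]:   6  7 13  4 11  2 14  5 15 16  3 10  8  9  1 12
dp:     1  2  3  1  3  1  4  2  5  6  2  3  3  4  1  5
Maximum dp value is 6.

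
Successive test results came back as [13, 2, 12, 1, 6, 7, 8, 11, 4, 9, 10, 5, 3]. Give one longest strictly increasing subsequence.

2, 6, 7, 8, 9, 10

Patience tails give the LIS length; then backtrack through the dp parents:
13 → extends → [13]
2 → replaces 13 → [2]
12 → extends → [2, 12]
1 → replaces 2 → [1, 12]
6 → replaces 12 → [1, 6]
7 → extends → [1, 6, 7]
8 → extends → [1, 6, 7, 8]
11 → extends → [1, 6, 7, 8, 11]
4 → replaces 6 → [1, 4, 7, 8, 11]
9 → replaces 11 → [1, 4, 7, 8, 9]
10 → extends → [1, 4, 7, 8, 9, 10]
5 → replaces 7 → [1, 4, 5, 8, 9, 10]
3 → replaces 4 → [1, 3, 5, 8, 9, 10]
Length 6; one witness is 2, 6, 7, 8, 9, 10.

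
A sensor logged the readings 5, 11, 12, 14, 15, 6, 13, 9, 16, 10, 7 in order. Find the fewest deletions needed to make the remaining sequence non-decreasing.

Fewest deletions = n − (longest non-decreasing subsequence).
i:      1  2  3  4  5  6  7  8  9 10 11
a[i]:   5 11 12 14 15  6 13  9 16 10  7
dp:     1  2  3  4  5  2  4  3  6  4  3
max dp = 6, so deletions = 11 − 6 = 5.

5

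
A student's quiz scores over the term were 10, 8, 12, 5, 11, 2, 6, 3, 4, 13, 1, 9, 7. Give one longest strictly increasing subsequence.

2, 3, 4, 13

Patience tails give the LIS length; then backtrack through the dp parents:
10 → extends → [10]
8 → replaces 10 → [8]
12 → extends → [8, 12]
5 → replaces 8 → [5, 12]
11 → replaces 12 → [5, 11]
2 → replaces 5 → [2, 11]
6 → replaces 11 → [2, 6]
3 → replaces 6 → [2, 3]
4 → extends → [2, 3, 4]
13 → extends → [2, 3, 4, 13]
1 → replaces 2 → [1, 3, 4, 13]
9 → replaces 13 → [1, 3, 4, 9]
7 → replaces 9 → [1, 3, 4, 7]
Length 4; one witness is 2, 3, 4, 13.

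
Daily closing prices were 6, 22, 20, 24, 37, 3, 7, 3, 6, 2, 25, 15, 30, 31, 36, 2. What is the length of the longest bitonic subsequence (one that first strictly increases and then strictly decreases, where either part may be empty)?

inc[i] = longest strictly increasing subsequence ending at i; dec[i] = longest strictly decreasing subsequence starting at i:
i:      1  2  3  4  5  6  7  8  9 10 11 12 13 14 15 16
a[i]:   6 22 20 24 37  3  7  3  6  2 25 15 30 31 36  2
inc:    1  2  2  3  4  1  2  1  2  1  4  3  5  6  7  1
dec:    3  5  4  4  4  2  3  2  2  1  3  2  2  2  2  1
Best peak at i=15 (value 36): inc=7, dec=2, length 7+2−1 = 8.

8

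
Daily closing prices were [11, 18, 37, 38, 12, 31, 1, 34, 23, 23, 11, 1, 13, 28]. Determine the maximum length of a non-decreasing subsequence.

5

Let dp[i] be the length of the longest such subsequence ending at index i:
i:      1  2  3  4  5  6  7  8  9 10 11 12 13 14
a[i]:  11 18 37 38 12 31  1 34 23 23 11  1 13 28
dp:     1  2  3  4  2  3  1  4  3  4  2  2  3  5
Maximum dp value is 5.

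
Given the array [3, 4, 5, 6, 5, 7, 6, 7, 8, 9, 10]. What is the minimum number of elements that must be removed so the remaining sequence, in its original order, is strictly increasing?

Fewest deletions = n − (longest strictly increasing subsequence).
Patience tails:
3 → extends → [3]
4 → extends → [3, 4]
5 → extends → [3, 4, 5]
6 → extends → [3, 4, 5, 6]
5 → already a tail → [3, 4, 5, 6]
7 → extends → [3, 4, 5, 6, 7]
6 → already a tail → [3, 4, 5, 6, 7]
7 → already a tail → [3, 4, 5, 6, 7]
8 → extends → [3, 4, 5, 6, 7, 8]
9 → extends → [3, 4, 5, 6, 7, 8, 9]
10 → extends → [3, 4, 5, 6, 7, 8, 9, 10]
Longest strictly increasing subsequence has length 8, so deletions = 11 − 8 = 3.

3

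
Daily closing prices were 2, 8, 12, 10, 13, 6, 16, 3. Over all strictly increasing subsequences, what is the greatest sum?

51

Let S[i] be the best sum of a strictly increasing subsequence ending at i:
i:      1  2  3  4  5  6  7  8
a[i]:   2  8 12 10 13  6 16  3
S:      2 10 22 20 35  8 51  5
Maximum is 51 (e.g. 2 + 8 + 12 + 13 + 16).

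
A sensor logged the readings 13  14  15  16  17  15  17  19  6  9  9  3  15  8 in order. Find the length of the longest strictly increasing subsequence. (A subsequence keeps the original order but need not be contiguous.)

6

Track the smallest tail for each achievable length (strict):
13 → extends → [13]
14 → extends → [13, 14]
15 → extends → [13, 14, 15]
16 → extends → [13, 14, 15, 16]
17 → extends → [13, 14, 15, 16, 17]
15 → already a tail → [13, 14, 15, 16, 17]
17 → already a tail → [13, 14, 15, 16, 17]
19 → extends → [13, 14, 15, 16, 17, 19]
6 → replaces 13 → [6, 14, 15, 16, 17, 19]
9 → replaces 14 → [6, 9, 15, 16, 17, 19]
9 → already a tail → [6, 9, 15, 16, 17, 19]
3 → replaces 6 → [3, 9, 15, 16, 17, 19]
15 → already a tail → [3, 9, 15, 16, 17, 19]
8 → replaces 9 → [3, 8, 15, 16, 17, 19]
Six tails, so the longest strictly increasing subsequence has length 6 (e.g. 13, 14, 15, 16, 17, 19).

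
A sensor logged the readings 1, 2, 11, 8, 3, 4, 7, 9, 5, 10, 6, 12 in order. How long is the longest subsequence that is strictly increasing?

8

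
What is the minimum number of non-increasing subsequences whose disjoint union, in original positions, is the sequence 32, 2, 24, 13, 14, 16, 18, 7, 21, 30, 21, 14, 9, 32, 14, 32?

8

Place each on the leftmost legal pile:
32 → new pile 1 (tops now [32])
2 → pile 1 (tops now [2])
24 → new pile 2 (tops now [2, 24])
13 → pile 2 (tops now [2, 13])
14 → new pile 3 (tops now [2, 13, 14])
16 → new pile 4 (tops now [2, 13, 14, 16])
18 → new pile 5 (tops now [2, 13, 14, 16, 18])
7 → pile 2 (tops now [2, 7, 14, 16, 18])
21 → new pile 6 (tops now [2, 7, 14, 16, 18, 21])
30 → new pile 7 (tops now [2, 7, 14, 16, 18, 21, 30])
21 → pile 6 (tops now [2, 7, 14, 16, 18, 21, 30])
14 → pile 3 (tops now [2, 7, 14, 16, 18, 21, 30])
9 → pile 3 (tops now [2, 7, 9, 16, 18, 21, 30])
32 → new pile 8 (tops now [2, 7, 9, 16, 18, 21, 30, 32])
14 → pile 4 (tops now [2, 7, 9, 14, 18, 21, 30, 32])
32 → pile 8 (tops now [2, 7, 9, 14, 18, 21, 30, 32])
Eight piles.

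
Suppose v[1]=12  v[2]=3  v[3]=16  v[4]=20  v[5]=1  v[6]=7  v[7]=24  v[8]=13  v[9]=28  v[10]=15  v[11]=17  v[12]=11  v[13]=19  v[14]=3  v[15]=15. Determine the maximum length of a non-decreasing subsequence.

6

Track the smallest tail for each achievable length (allowing ties):
12 → extends → [12]
3 → replaces 12 → [3]
16 → extends → [3, 16]
20 → extends → [3, 16, 20]
1 → replaces 3 → [1, 16, 20]
7 → replaces 16 → [1, 7, 20]
24 → extends → [1, 7, 20, 24]
13 → replaces 20 → [1, 7, 13, 24]
28 → extends → [1, 7, 13, 24, 28]
15 → replaces 24 → [1, 7, 13, 15, 28]
17 → replaces 28 → [1, 7, 13, 15, 17]
11 → replaces 13 → [1, 7, 11, 15, 17]
19 → extends → [1, 7, 11, 15, 17, 19]
3 → replaces 7 → [1, 3, 11, 15, 17, 19]
15 → replaces 17 → [1, 3, 11, 15, 15, 19]
Six tails, so the longest non-decreasing subsequence has length 6 (e.g. 3, 7, 13, 15, 17, 19).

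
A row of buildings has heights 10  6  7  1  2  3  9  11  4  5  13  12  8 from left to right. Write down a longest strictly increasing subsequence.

1, 2, 3, 9, 11, 13

Patience tails give the LIS length; then backtrack through the dp parents:
10 → extends → [10]
6 → replaces 10 → [6]
7 → extends → [6, 7]
1 → replaces 6 → [1, 7]
2 → replaces 7 → [1, 2]
3 → extends → [1, 2, 3]
9 → extends → [1, 2, 3, 9]
11 → extends → [1, 2, 3, 9, 11]
4 → replaces 9 → [1, 2, 3, 4, 11]
5 → replaces 11 → [1, 2, 3, 4, 5]
13 → extends → [1, 2, 3, 4, 5, 13]
12 → replaces 13 → [1, 2, 3, 4, 5, 12]
8 → replaces 12 → [1, 2, 3, 4, 5, 8]
Length 6; one witness is 1, 2, 3, 9, 11, 13.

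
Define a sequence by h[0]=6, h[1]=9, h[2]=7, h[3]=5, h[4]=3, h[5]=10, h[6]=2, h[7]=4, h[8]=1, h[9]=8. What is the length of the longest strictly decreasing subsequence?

6

Negate each value so 'decreasing' becomes 'increasing', then run patience tails on the negated sequence:
-6 → extends → [-6]
-9 → replaces -6 → [-9]
-7 → extends → [-9, -7]
-5 → extends → [-9, -7, -5]
-3 → extends → [-9, -7, -5, -3]
-10 → replaces -9 → [-10, -7, -5, -3]
-2 → extends → [-10, -7, -5, -3, -2]
-4 → replaces -3 → [-10, -7, -5, -4, -2]
-1 → extends → [-10, -7, -5, -4, -2, -1]
-8 → replaces -7 → [-10, -8, -5, -4, -2, -1]
Six tails, so the longest strictly decreasing subsequence of the original has length 6.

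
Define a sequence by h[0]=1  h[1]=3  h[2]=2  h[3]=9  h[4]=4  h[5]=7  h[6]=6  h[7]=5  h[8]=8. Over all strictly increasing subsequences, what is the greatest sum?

23

Let S[i] be the best sum of a strictly increasing subsequence ending at i:
i:      0  1  2  3  4  5  6  7  8
h[i]:   1  3  2  9  4  7  6  5  8
S:      1  4  3 13  8 15 14 13 23
Maximum is 23 (e.g. 1 + 3 + 4 + 7 + 8).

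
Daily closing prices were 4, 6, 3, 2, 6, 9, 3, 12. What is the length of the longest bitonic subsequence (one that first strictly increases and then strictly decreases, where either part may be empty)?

4

inc[i] = longest strictly increasing subsequence ending at i; dec[i] = longest strictly decreasing subsequence starting at i:
i:      1  2  3  4  5  6  7  8
a[i]:   4  6  3  2  6  9  3 12
inc:    1  2  1  1  2  3  2  4
dec:    3  3  2  1  2  2  1  1
Best peak at i=2 (value 6): inc=2, dec=3, length 2+3−1 = 4.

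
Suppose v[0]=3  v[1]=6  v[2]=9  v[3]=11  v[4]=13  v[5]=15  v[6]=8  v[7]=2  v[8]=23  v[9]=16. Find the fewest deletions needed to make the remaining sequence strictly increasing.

Fewest deletions = n − (longest strictly increasing subsequence).
i:      0  1  2  3  4  5  6  7  8  9
v[i]:   3  6  9 11 13 15  8  2 23 16
dp:     1  2  3  4  5  6  3  1  7  7
max dp = 7, so deletions = 10 − 7 = 3.

3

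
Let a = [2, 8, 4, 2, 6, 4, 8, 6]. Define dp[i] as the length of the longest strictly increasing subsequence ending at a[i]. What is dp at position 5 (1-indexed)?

3

dp[i] = 1 + max{dp[j] : j<i, a[j]<a[i]} (or 1 if no such j):
i:     1 2 3 4 5 6 7 8
a[i]:  2 8 4 2 6 4 8 6
dp:    1 2 2 1 3 2 4 3
At index 5 the value is 3.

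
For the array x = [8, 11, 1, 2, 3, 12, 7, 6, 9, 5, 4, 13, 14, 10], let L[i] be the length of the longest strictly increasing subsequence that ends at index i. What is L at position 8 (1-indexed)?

4

dp[i] = 1 + max{dp[j] : j<i, x[j]<x[i]} (or 1 if no such j):
i:      1  2  3  4  5  6  7  8  9 10 11 12 13 14
x[i]:   8 11  1  2  3 12  7  6  9  5  4 13 14 10
dp:     1  2  1  2  3  4  4  4  5  4  4  6  7  6
At index 8 the value is 4.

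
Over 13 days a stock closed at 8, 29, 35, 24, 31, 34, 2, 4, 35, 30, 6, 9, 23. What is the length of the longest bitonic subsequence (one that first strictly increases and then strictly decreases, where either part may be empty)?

inc[i] = longest strictly increasing subsequence ending at i; dec[i] = longest strictly decreasing subsequence starting at i:
i:      1  2  3  4  5  6  7  8  9 10 11 12 13
a[i]:   8 29 35 24 31 34  2  4 35 30  6  9 23
inc:    1  2  3  2  3  4  1  2  5  3  3  4  5
dec:    2  3  4  2  3  3  1  1  3  2  1  1  1
Best peak at i=9 (value 35): inc=5, dec=3, length 5+3−1 = 7.

7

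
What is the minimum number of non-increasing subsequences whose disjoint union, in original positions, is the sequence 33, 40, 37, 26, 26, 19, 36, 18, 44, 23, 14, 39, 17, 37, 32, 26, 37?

4

Place each on the leftmost legal pile:
33 → new pile 1 (tops now [33])
40 → new pile 2 (tops now [33, 40])
37 → pile 2 (tops now [33, 37])
26 → pile 1 (tops now [26, 37])
26 → pile 1 (tops now [26, 37])
19 → pile 1 (tops now [19, 37])
36 → pile 2 (tops now [19, 36])
18 → pile 1 (tops now [18, 36])
44 → new pile 3 (tops now [18, 36, 44])
23 → pile 2 (tops now [18, 23, 44])
14 → pile 1 (tops now [14, 23, 44])
39 → pile 3 (tops now [14, 23, 39])
17 → pile 2 (tops now [14, 17, 39])
37 → pile 3 (tops now [14, 17, 37])
32 → pile 3 (tops now [14, 17, 32])
26 → pile 3 (tops now [14, 17, 26])
37 → new pile 4 (tops now [14, 17, 26, 37])
Four piles.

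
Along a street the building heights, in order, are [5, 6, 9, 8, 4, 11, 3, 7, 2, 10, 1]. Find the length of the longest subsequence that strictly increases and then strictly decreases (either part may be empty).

8

inc[i] = longest strictly increasing subsequence ending at i; dec[i] = longest strictly decreasing subsequence starting at i:
i:      1  2  3  4  5  6  7  8  9 10 11
a[i]:   5  6  9  8  4 11  3  7  2 10  1
inc:    1  2  3  3  1  4  1  3  1  4  1
dec:    5  5  6  5  4  4  3  3  2  2  1
Best peak at i=3 (value 9): inc=3, dec=6, length 3+6−1 = 8.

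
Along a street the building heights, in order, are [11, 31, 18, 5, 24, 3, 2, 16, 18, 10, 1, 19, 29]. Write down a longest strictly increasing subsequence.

Patience tails give the LIS length; then backtrack through the dp parents:
11 → extends → [11]
31 → extends → [11, 31]
18 → replaces 31 → [11, 18]
5 → replaces 11 → [5, 18]
24 → extends → [5, 18, 24]
3 → replaces 5 → [3, 18, 24]
2 → replaces 3 → [2, 18, 24]
16 → replaces 18 → [2, 16, 24]
18 → replaces 24 → [2, 16, 18]
10 → replaces 16 → [2, 10, 18]
1 → replaces 2 → [1, 10, 18]
19 → extends → [1, 10, 18, 19]
29 → extends → [1, 10, 18, 19, 29]
Length 5; one witness is 11, 16, 18, 19, 29.

11, 16, 18, 19, 29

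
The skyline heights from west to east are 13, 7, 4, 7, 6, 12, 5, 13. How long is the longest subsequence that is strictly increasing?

Let dp[i] be the length of the longest such subsequence ending at index i:
i:      1  2  3  4  5  6  7  8
a[i]:  13  7  4  7  6 12  5 13
dp:     1  1  1  2  2  3  2  4
Maximum dp value is 4.

4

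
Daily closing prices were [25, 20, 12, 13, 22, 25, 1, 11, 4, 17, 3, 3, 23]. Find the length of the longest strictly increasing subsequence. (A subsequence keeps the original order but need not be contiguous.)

4

Track the smallest tail for each achievable length (strict):
25 → extends → [25]
20 → replaces 25 → [20]
12 → replaces 20 → [12]
13 → extends → [12, 13]
22 → extends → [12, 13, 22]
25 → extends → [12, 13, 22, 25]
1 → replaces 12 → [1, 13, 22, 25]
11 → replaces 13 → [1, 11, 22, 25]
4 → replaces 11 → [1, 4, 22, 25]
17 → replaces 22 → [1, 4, 17, 25]
3 → replaces 4 → [1, 3, 17, 25]
3 → already a tail → [1, 3, 17, 25]
23 → replaces 25 → [1, 3, 17, 23]
Four tails, so the longest strictly increasing subsequence has length 4 (e.g. 12, 13, 22, 25).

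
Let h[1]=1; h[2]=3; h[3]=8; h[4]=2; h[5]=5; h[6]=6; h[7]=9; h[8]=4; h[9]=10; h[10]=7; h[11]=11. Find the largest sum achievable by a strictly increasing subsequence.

45

Let S[i] be the best sum of a strictly increasing subsequence ending at i:
i:      1  2  3  4  5  6  7  8  9 10 11
h[i]:   1  3  8  2  5  6  9  4 10  7 11
S:      1  4 12  3  9 15 24  8 34 22 45
Maximum is 45 (e.g. 1 + 3 + 5 + 6 + 9 + 10 + 11).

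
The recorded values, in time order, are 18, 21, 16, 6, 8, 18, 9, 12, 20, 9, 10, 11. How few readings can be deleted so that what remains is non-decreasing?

6

Fewest deletions = n − (longest non-decreasing subsequence).
Patience tails:
18 → extends → [18]
21 → extends → [18, 21]
16 → replaces 18 → [16, 21]
6 → replaces 16 → [6, 21]
8 → replaces 21 → [6, 8]
18 → extends → [6, 8, 18]
9 → replaces 18 → [6, 8, 9]
12 → extends → [6, 8, 9, 12]
20 → extends → [6, 8, 9, 12, 20]
9 → replaces 12 → [6, 8, 9, 9, 20]
10 → replaces 20 → [6, 8, 9, 9, 10]
11 → extends → [6, 8, 9, 9, 10, 11]
Longest non-decreasing subsequence has length 6, so deletions = 12 − 6 = 6.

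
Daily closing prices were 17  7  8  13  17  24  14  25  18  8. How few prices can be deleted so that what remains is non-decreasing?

4

Fewest deletions = n − (longest non-decreasing subsequence).
Patience tails:
17 → extends → [17]
7 → replaces 17 → [7]
8 → extends → [7, 8]
13 → extends → [7, 8, 13]
17 → extends → [7, 8, 13, 17]
24 → extends → [7, 8, 13, 17, 24]
14 → replaces 17 → [7, 8, 13, 14, 24]
25 → extends → [7, 8, 13, 14, 24, 25]
18 → replaces 24 → [7, 8, 13, 14, 18, 25]
8 → replaces 13 → [7, 8, 8, 14, 18, 25]
Longest non-decreasing subsequence has length 6, so deletions = 10 − 6 = 4.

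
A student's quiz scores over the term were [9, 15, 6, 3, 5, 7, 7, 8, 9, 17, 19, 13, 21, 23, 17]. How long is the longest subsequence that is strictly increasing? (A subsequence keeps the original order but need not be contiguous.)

9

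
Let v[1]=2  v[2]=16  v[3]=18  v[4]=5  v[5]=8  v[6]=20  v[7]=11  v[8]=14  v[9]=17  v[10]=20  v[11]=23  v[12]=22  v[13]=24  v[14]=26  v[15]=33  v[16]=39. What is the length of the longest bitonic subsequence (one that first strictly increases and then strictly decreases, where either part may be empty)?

12

inc[i] = longest strictly increasing subsequence ending at i; dec[i] = longest strictly decreasing subsequence starting at i:
i:      1  2  3  4  5  6  7  8  9 10 11 12 13 14 15 16
v[i]:   2 16 18  5  8 20 11 14 17 20 23 22 24 26 33 39
inc:    1  2  3  2  3  4  4  5  6  7  8  8  9 10 11 12
dec:    1  2  2  1  1  2  1  1  1  1  2  1  1  1  1  1
Best peak at i=16 (value 39): inc=12, dec=1, length 12+1−1 = 12.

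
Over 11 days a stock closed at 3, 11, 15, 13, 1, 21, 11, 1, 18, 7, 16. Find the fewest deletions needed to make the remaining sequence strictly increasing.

Fewest deletions = n − (longest strictly increasing subsequence).
i:      1  2  3  4  5  6  7  8  9 10 11
a[i]:   3 11 15 13  1 21 11  1 18  7 16
dp:     1  2  3  3  1  4  2  1  4  2  4
max dp = 4, so deletions = 11 − 4 = 7.

7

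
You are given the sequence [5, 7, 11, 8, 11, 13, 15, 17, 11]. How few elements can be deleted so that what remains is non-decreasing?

2

Fewest deletions = n − (longest non-decreasing subsequence).
Patience tails:
5 → extends → [5]
7 → extends → [5, 7]
11 → extends → [5, 7, 11]
8 → replaces 11 → [5, 7, 8]
11 → extends → [5, 7, 8, 11]
13 → extends → [5, 7, 8, 11, 13]
15 → extends → [5, 7, 8, 11, 13, 15]
17 → extends → [5, 7, 8, 11, 13, 15, 17]
11 → replaces 13 → [5, 7, 8, 11, 11, 15, 17]
Longest non-decreasing subsequence has length 7, so deletions = 9 − 7 = 2.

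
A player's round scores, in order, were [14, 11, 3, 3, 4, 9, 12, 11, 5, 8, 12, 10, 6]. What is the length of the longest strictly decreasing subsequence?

5

Let dp[i] be the longest strictly decreasing subsequence ending at i:
i:      1  2  3  4  5  6  7  8  9 10 11 12 13
a[i]:  14 11  3  3  4  9 12 11  5  8 12 10  6
dp:     1  2  3  3  3  3  2  3  4  4  2  4  5
Maximum is 5.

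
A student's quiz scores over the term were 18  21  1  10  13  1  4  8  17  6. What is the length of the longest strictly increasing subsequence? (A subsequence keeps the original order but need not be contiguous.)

Track the smallest tail for each achievable length (strict):
18 → extends → [18]
21 → extends → [18, 21]
1 → replaces 18 → [1, 21]
10 → replaces 21 → [1, 10]
13 → extends → [1, 10, 13]
1 → already a tail → [1, 10, 13]
4 → replaces 10 → [1, 4, 13]
8 → replaces 13 → [1, 4, 8]
17 → extends → [1, 4, 8, 17]
6 → replaces 8 → [1, 4, 6, 17]
Four tails, so the longest strictly increasing subsequence has length 4 (e.g. 1, 10, 13, 17).

4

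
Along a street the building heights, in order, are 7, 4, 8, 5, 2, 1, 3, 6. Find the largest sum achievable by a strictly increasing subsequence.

Let S[i] be the best sum of a strictly increasing subsequence ending at i:
i:      1  2  3  4  5  6  7  8
a[i]:   7  4  8  5  2  1  3  6
S:      7  4 15  9  2  1  5 15
Maximum is 15 (e.g. 7 + 8).

15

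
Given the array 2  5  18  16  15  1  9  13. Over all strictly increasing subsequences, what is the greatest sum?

29

Let S[i] be the best sum of a strictly increasing subsequence ending at i:
i:      1  2  3  4  5  6  7  8
a[i]:   2  5 18 16 15  1  9 13
S:      2  7 25 23 22  1 16 29
Maximum is 29 (e.g. 2 + 5 + 9 + 13).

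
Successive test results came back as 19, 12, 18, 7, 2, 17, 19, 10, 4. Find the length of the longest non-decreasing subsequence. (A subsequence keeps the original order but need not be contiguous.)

3

Track the smallest tail for each achievable length (allowing ties):
19 → extends → [19]
12 → replaces 19 → [12]
18 → extends → [12, 18]
7 → replaces 12 → [7, 18]
2 → replaces 7 → [2, 18]
17 → replaces 18 → [2, 17]
19 → extends → [2, 17, 19]
10 → replaces 17 → [2, 10, 19]
4 → replaces 10 → [2, 4, 19]
Three tails, so the longest non-decreasing subsequence has length 3 (e.g. 12, 18, 19).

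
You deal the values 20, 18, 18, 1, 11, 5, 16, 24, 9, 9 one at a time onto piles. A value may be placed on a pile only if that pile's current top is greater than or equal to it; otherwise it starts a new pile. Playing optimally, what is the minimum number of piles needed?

Place each on the leftmost legal pile:
20 → new pile 1 (tops now [20])
18 → pile 1 (tops now [18])
18 → pile 1 (tops now [18])
1 → pile 1 (tops now [1])
11 → new pile 2 (tops now [1, 11])
5 → pile 2 (tops now [1, 5])
16 → new pile 3 (tops now [1, 5, 16])
24 → new pile 4 (tops now [1, 5, 16, 24])
9 → pile 3 (tops now [1, 5, 9, 24])
9 → pile 3 (tops now [1, 5, 9, 24])
Four piles.

4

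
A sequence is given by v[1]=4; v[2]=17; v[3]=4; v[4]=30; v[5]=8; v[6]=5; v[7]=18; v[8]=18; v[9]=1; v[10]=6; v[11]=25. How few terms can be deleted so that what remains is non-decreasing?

Fewest deletions = n − (longest non-decreasing subsequence).
i:      1  2  3  4  5  6  7  8  9 10 11
v[i]:   4 17  4 30  8  5 18 18  1  6 25
dp:     1  2  2  3  3  3  4  5  1  4  6
max dp = 6, so deletions = 11 − 6 = 5.

5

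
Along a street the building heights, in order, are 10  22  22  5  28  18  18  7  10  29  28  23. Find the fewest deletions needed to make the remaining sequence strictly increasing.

8

Fewest deletions = n − (longest strictly increasing subsequence).
i:      1  2  3  4  5  6  7  8  9 10 11 12
a[i]:  10 22 22  5 28 18 18  7 10 29 28 23
dp:     1  2  2  1  3  2  2  2  3  4  4  4
max dp = 4, so deletions = 12 − 4 = 8.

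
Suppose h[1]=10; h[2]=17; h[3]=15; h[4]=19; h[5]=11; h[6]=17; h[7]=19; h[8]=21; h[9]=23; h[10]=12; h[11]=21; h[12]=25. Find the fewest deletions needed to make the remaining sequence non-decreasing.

5

Fewest deletions = n − (longest non-decreasing subsequence).
Patience tails:
10 → extends → [10]
17 → extends → [10, 17]
15 → replaces 17 → [10, 15]
19 → extends → [10, 15, 19]
11 → replaces 15 → [10, 11, 19]
17 → replaces 19 → [10, 11, 17]
19 → extends → [10, 11, 17, 19]
21 → extends → [10, 11, 17, 19, 21]
23 → extends → [10, 11, 17, 19, 21, 23]
12 → replaces 17 → [10, 11, 12, 19, 21, 23]
21 → replaces 23 → [10, 11, 12, 19, 21, 21]
25 → extends → [10, 11, 12, 19, 21, 21, 25]
Longest non-decreasing subsequence has length 7, so deletions = 12 − 7 = 5.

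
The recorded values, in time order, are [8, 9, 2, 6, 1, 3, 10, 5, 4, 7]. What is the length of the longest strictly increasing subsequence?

4

Let dp[i] be the length of the longest such subsequence ending at index i:
i:      1  2  3  4  5  6  7  8  9 10
a[i]:   8  9  2  6  1  3 10  5  4  7
dp:     1  2  1  2  1  2  3  3  3  4
Maximum dp value is 4.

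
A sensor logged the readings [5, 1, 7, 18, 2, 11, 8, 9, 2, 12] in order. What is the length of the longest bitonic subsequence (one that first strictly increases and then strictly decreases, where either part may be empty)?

inc[i] = longest strictly increasing subsequence ending at i; dec[i] = longest strictly decreasing subsequence starting at i:
i:      1  2  3  4  5  6  7  8  9 10
a[i]:   5  1  7 18  2 11  8  9  2 12
inc:    1  1  2  3  2  3  3  4  2  5
dec:    2  1  2  4  1  3  2  2  1  1
Best peak at i=4 (value 18): inc=3, dec=4, length 3+4−1 = 6.

6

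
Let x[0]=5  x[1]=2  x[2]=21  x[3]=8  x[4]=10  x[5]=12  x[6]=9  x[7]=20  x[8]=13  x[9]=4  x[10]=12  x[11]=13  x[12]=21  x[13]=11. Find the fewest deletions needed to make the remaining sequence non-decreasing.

7

Fewest deletions = n − (longest non-decreasing subsequence).
Patience tails:
5 → extends → [5]
2 → replaces 5 → [2]
21 → extends → [2, 21]
8 → replaces 21 → [2, 8]
10 → extends → [2, 8, 10]
12 → extends → [2, 8, 10, 12]
9 → replaces 10 → [2, 8, 9, 12]
20 → extends → [2, 8, 9, 12, 20]
13 → replaces 20 → [2, 8, 9, 12, 13]
4 → replaces 8 → [2, 4, 9, 12, 13]
12 → replaces 13 → [2, 4, 9, 12, 12]
13 → extends → [2, 4, 9, 12, 12, 13]
21 → extends → [2, 4, 9, 12, 12, 13, 21]
11 → replaces 12 → [2, 4, 9, 11, 12, 13, 21]
Longest non-decreasing subsequence has length 7, so deletions = 14 − 7 = 7.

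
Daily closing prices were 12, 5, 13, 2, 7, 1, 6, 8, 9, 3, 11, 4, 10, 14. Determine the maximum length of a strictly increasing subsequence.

6

Track the smallest tail for each achievable length (strict):
12 → extends → [12]
5 → replaces 12 → [5]
13 → extends → [5, 13]
2 → replaces 5 → [2, 13]
7 → replaces 13 → [2, 7]
1 → replaces 2 → [1, 7]
6 → replaces 7 → [1, 6]
8 → extends → [1, 6, 8]
9 → extends → [1, 6, 8, 9]
3 → replaces 6 → [1, 3, 8, 9]
11 → extends → [1, 3, 8, 9, 11]
4 → replaces 8 → [1, 3, 4, 9, 11]
10 → replaces 11 → [1, 3, 4, 9, 10]
14 → extends → [1, 3, 4, 9, 10, 14]
Six tails, so the longest strictly increasing subsequence has length 6 (e.g. 5, 7, 8, 9, 11, 14).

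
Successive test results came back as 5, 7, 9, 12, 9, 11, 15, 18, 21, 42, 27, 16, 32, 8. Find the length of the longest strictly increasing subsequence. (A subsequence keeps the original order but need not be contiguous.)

9

Track the smallest tail for each achievable length (strict):
5 → extends → [5]
7 → extends → [5, 7]
9 → extends → [5, 7, 9]
12 → extends → [5, 7, 9, 12]
9 → already a tail → [5, 7, 9, 12]
11 → replaces 12 → [5, 7, 9, 11]
15 → extends → [5, 7, 9, 11, 15]
18 → extends → [5, 7, 9, 11, 15, 18]
21 → extends → [5, 7, 9, 11, 15, 18, 21]
42 → extends → [5, 7, 9, 11, 15, 18, 21, 42]
27 → replaces 42 → [5, 7, 9, 11, 15, 18, 21, 27]
16 → replaces 18 → [5, 7, 9, 11, 15, 16, 21, 27]
32 → extends → [5, 7, 9, 11, 15, 16, 21, 27, 32]
8 → replaces 9 → [5, 7, 8, 11, 15, 16, 21, 27, 32]
Nine tails, so the longest strictly increasing subsequence has length 9 (e.g. 5, 7, 9, 12, 15, 18, 21, 27, 32).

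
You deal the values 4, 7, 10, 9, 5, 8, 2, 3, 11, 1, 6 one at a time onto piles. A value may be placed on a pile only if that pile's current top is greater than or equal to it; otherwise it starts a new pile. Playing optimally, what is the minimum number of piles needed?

4

The minimum number of non-increasing subsequences covering a sequence equals the length of its longest strictly increasing subsequence.
LIS length is 4 (e.g. 4, 7, 10, 11), so 4 piles are needed.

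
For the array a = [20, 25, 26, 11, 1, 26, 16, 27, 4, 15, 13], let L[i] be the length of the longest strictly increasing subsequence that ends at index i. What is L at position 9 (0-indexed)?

dp[i] = 1 + max{dp[j] : j<i, a[j]<a[i]} (or 1 if no such j):
i:      0  1  2  3  4  5  6  7  8  9 10
a[i]:  20 25 26 11  1 26 16 27  4 15 13
dp:     1  2  3  1  1  3  2  4  2  3  3
At index 9 the value is 3.

3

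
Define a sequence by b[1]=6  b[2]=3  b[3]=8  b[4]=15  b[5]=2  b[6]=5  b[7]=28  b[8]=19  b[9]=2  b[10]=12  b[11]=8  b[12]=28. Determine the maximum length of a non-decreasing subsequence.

Track the smallest tail for each achievable length (allowing ties):
6 → extends → [6]
3 → replaces 6 → [3]
8 → extends → [3, 8]
15 → extends → [3, 8, 15]
2 → replaces 3 → [2, 8, 15]
5 → replaces 8 → [2, 5, 15]
28 → extends → [2, 5, 15, 28]
19 → replaces 28 → [2, 5, 15, 19]
2 → replaces 5 → [2, 2, 15, 19]
12 → replaces 15 → [2, 2, 12, 19]
8 → replaces 12 → [2, 2, 8, 19]
28 → extends → [2, 2, 8, 19, 28]
Five tails, so the longest non-decreasing subsequence has length 5 (e.g. 6, 8, 15, 28, 28).

5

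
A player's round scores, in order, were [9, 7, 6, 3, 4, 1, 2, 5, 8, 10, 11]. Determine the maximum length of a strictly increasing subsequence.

6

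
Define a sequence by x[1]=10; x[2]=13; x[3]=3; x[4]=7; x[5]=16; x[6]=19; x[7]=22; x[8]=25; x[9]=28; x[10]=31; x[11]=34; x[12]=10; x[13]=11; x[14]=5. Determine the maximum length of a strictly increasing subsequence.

9

Track the smallest tail for each achievable length (strict):
10 → extends → [10]
13 → extends → [10, 13]
3 → replaces 10 → [3, 13]
7 → replaces 13 → [3, 7]
16 → extends → [3, 7, 16]
19 → extends → [3, 7, 16, 19]
22 → extends → [3, 7, 16, 19, 22]
25 → extends → [3, 7, 16, 19, 22, 25]
28 → extends → [3, 7, 16, 19, 22, 25, 28]
31 → extends → [3, 7, 16, 19, 22, 25, 28, 31]
34 → extends → [3, 7, 16, 19, 22, 25, 28, 31, 34]
10 → replaces 16 → [3, 7, 10, 19, 22, 25, 28, 31, 34]
11 → replaces 19 → [3, 7, 10, 11, 22, 25, 28, 31, 34]
5 → replaces 7 → [3, 5, 10, 11, 22, 25, 28, 31, 34]
Nine tails, so the longest strictly increasing subsequence has length 9 (e.g. 10, 13, 16, 19, 22, 25, 28, 31, 34).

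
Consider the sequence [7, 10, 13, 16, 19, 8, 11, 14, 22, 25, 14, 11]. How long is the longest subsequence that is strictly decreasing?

3

Negate each value so 'decreasing' becomes 'increasing', then run patience tails on the negated sequence:
-7 → extends → [-7]
-10 → replaces -7 → [-10]
-13 → replaces -10 → [-13]
-16 → replaces -13 → [-16]
-19 → replaces -16 → [-19]
-8 → extends → [-19, -8]
-11 → replaces -8 → [-19, -11]
-14 → replaces -11 → [-19, -14]
-22 → replaces -19 → [-22, -14]
-25 → replaces -22 → [-25, -14]
-14 → already a tail → [-25, -14]
-11 → extends → [-25, -14, -11]
Three tails, so the longest strictly decreasing subsequence of the original has length 3.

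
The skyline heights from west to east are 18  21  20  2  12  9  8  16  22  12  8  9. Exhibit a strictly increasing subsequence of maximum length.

2, 12, 16, 22

Patience tails give the LIS length; then backtrack through the dp parents:
18 → extends → [18]
21 → extends → [18, 21]
20 → replaces 21 → [18, 20]
2 → replaces 18 → [2, 20]
12 → replaces 20 → [2, 12]
9 → replaces 12 → [2, 9]
8 → replaces 9 → [2, 8]
16 → extends → [2, 8, 16]
22 → extends → [2, 8, 16, 22]
12 → replaces 16 → [2, 8, 12, 22]
8 → already a tail → [2, 8, 12, 22]
9 → replaces 12 → [2, 8, 9, 22]
Length 4; one witness is 2, 12, 16, 22.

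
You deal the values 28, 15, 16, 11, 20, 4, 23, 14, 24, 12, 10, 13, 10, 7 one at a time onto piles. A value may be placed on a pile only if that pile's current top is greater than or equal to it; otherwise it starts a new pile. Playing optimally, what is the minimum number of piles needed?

5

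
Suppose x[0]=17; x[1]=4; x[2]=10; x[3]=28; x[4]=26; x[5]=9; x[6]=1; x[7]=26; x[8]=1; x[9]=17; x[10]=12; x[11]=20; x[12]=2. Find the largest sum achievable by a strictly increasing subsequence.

51

Let S[i] be the best sum of a strictly increasing subsequence ending at i:
i:      0  1  2  3  4  5  6  7  8  9 10 11 12
x[i]:  17  4 10 28 26  9  1 26  1 17 12 20  2
S:     17  4 14 45 43 13  1 43  1 31 26 51  3
Maximum is 51 (e.g. 4 + 10 + 17 + 20).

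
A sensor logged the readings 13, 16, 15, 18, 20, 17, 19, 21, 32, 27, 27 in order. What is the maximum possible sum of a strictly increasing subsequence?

Let S[i] be the best sum of a strictly increasing subsequence ending at i:
i:       1   2   3   4   5   6   7   8   9  10  11
a[i]:   13  16  15  18  20  17  19  21  32  27  27
S:      13  29  28  47  67  46  66  88 120 115 115
Maximum is 120 (e.g. 13 + 16 + 18 + 20 + 21 + 32).

120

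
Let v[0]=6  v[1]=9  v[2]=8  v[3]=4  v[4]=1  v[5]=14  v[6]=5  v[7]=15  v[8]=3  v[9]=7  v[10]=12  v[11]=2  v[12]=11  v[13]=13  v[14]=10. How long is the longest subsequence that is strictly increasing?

Track the smallest tail for each achievable length (strict):
6 → extends → [6]
9 → extends → [6, 9]
8 → replaces 9 → [6, 8]
4 → replaces 6 → [4, 8]
1 → replaces 4 → [1, 8]
14 → extends → [1, 8, 14]
5 → replaces 8 → [1, 5, 14]
15 → extends → [1, 5, 14, 15]
3 → replaces 5 → [1, 3, 14, 15]
7 → replaces 14 → [1, 3, 7, 15]
12 → replaces 15 → [1, 3, 7, 12]
2 → replaces 3 → [1, 2, 7, 12]
11 → replaces 12 → [1, 2, 7, 11]
13 → extends → [1, 2, 7, 11, 13]
10 → replaces 11 → [1, 2, 7, 10, 13]
Five tails, so the longest strictly increasing subsequence has length 5 (e.g. 4, 5, 7, 12, 13).

5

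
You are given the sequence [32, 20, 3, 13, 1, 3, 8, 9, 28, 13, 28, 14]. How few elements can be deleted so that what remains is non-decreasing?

6

Fewest deletions = n − (longest non-decreasing subsequence).
Patience tails:
32 → extends → [32]
20 → replaces 32 → [20]
3 → replaces 20 → [3]
13 → extends → [3, 13]
1 → replaces 3 → [1, 13]
3 → replaces 13 → [1, 3]
8 → extends → [1, 3, 8]
9 → extends → [1, 3, 8, 9]
28 → extends → [1, 3, 8, 9, 28]
13 → replaces 28 → [1, 3, 8, 9, 13]
28 → extends → [1, 3, 8, 9, 13, 28]
14 → replaces 28 → [1, 3, 8, 9, 13, 14]
Longest non-decreasing subsequence has length 6, so deletions = 12 − 6 = 6.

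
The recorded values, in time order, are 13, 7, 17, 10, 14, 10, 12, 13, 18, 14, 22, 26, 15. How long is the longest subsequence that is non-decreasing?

Let dp[i] be the length of the longest such subsequence ending at index i:
i:      1  2  3  4  5  6  7  8  9 10 11 12 13
a[i]:  13  7 17 10 14 10 12 13 18 14 22 26 15
dp:     1  1  2  2  3  3  4  5  6  6  7  8  7
Maximum dp value is 8.

8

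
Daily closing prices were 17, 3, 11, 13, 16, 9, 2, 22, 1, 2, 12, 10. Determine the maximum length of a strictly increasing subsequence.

Let dp[i] be the length of the longest such subsequence ending at index i:
i:      1  2  3  4  5  6  7  8  9 10 11 12
a[i]:  17  3 11 13 16  9  2 22  1  2 12 10
dp:     1  1  2  3  4  2  1  5  1  2  3  3
Maximum dp value is 5.

5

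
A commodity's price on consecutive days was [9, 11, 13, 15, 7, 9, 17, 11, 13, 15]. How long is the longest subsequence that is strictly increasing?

Track the smallest tail for each achievable length (strict):
9 → extends → [9]
11 → extends → [9, 11]
13 → extends → [9, 11, 13]
15 → extends → [9, 11, 13, 15]
7 → replaces 9 → [7, 11, 13, 15]
9 → replaces 11 → [7, 9, 13, 15]
17 → extends → [7, 9, 13, 15, 17]
11 → replaces 13 → [7, 9, 11, 15, 17]
13 → replaces 15 → [7, 9, 11, 13, 17]
15 → replaces 17 → [7, 9, 11, 13, 15]
Five tails, so the longest strictly increasing subsequence has length 5 (e.g. 9, 11, 13, 15, 17).

5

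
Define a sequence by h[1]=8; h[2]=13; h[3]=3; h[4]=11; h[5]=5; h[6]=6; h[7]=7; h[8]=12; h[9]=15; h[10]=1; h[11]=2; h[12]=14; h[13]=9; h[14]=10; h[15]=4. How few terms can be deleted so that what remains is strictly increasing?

9

Fewest deletions = n − (longest strictly increasing subsequence).
i:      1  2  3  4  5  6  7  8  9 10 11 12 13 14 15
h[i]:   8 13  3 11  5  6  7 12 15  1  2 14  9 10  4
dp:     1  2  1  2  2  3  4  5  6  1  2  6  5  6  3
max dp = 6, so deletions = 15 − 6 = 9.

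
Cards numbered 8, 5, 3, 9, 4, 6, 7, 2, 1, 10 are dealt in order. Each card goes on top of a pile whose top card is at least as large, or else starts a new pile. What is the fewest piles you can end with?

5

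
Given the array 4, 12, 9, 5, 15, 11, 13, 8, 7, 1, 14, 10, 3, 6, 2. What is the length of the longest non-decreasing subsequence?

Let dp[i] be the length of the longest such subsequence ending at index i:
i:      1  2  3  4  5  6  7  8  9 10 11 12 13 14 15
a[i]:   4 12  9  5 15 11 13  8  7  1 14 10  3  6  2
dp:     1  2  2  2  3  3  4  3  3  1  5  4  2  3  2
Maximum dp value is 5.

5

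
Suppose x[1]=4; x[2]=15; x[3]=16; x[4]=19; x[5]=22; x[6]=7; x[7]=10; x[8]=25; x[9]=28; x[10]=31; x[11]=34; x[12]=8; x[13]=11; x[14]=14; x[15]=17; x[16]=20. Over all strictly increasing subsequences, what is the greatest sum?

194

Let S[i] be the best sum of a strictly increasing subsequence ending at i:
i:       1   2   3   4   5   6   7   8   9  10  11  12  13  14  15  16
x[i]:    4  15  16  19  22   7  10  25  28  31  34   8  11  14  17  20
S:       4  19  35  54  76  11  21 101 129 160 194  19  32  46  63  83
Maximum is 194 (e.g. 4 + 15 + 16 + 19 + 22 + 25 + 28 + 31 + 34).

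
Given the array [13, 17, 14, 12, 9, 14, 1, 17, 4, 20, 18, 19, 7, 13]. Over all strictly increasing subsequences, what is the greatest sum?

Let S[i] be the best sum of a strictly increasing subsequence ending at i:
i:      1  2  3  4  5  6  7  8  9 10 11 12 13 14
a[i]:  13 17 14 12  9 14  1 17  4 20 18 19  7 13
S:     13 30 27 12  9 27  1 44  5 64 62 81 12 25
Maximum is 81 (e.g. 13 + 14 + 17 + 18 + 19).

81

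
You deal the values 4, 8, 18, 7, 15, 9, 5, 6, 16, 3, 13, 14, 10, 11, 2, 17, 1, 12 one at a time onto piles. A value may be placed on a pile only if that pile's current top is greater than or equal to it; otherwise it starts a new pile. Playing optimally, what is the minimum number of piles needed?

6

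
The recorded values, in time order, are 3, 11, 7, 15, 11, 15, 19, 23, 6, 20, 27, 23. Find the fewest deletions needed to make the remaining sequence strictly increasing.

5

Fewest deletions = n − (longest strictly increasing subsequence).
Patience tails:
3 → extends → [3]
11 → extends → [3, 11]
7 → replaces 11 → [3, 7]
15 → extends → [3, 7, 15]
11 → replaces 15 → [3, 7, 11]
15 → extends → [3, 7, 11, 15]
19 → extends → [3, 7, 11, 15, 19]
23 → extends → [3, 7, 11, 15, 19, 23]
6 → replaces 7 → [3, 6, 11, 15, 19, 23]
20 → replaces 23 → [3, 6, 11, 15, 19, 20]
27 → extends → [3, 6, 11, 15, 19, 20, 27]
23 → replaces 27 → [3, 6, 11, 15, 19, 20, 23]
Longest strictly increasing subsequence has length 7, so deletions = 12 − 7 = 5.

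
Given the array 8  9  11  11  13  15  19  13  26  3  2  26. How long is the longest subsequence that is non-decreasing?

9

Let dp[i] be the length of the longest such subsequence ending at index i:
i:      1  2  3  4  5  6  7  8  9 10 11 12
a[i]:   8  9 11 11 13 15 19 13 26  3  2 26
dp:     1  2  3  4  5  6  7  6  8  1  1  9
Maximum dp value is 9.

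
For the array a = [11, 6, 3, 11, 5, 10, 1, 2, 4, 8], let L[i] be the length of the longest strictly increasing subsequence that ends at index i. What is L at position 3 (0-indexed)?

dp[i] = 1 + max{dp[j] : j<i, a[j]<a[i]} (or 1 if no such j):
i:      0  1  2  3  4  5  6  7  8  9
a[i]:  11  6  3 11  5 10  1  2  4  8
dp:     1  1  1  2  2  3  1  2  3  4
At index 3 the value is 2.

2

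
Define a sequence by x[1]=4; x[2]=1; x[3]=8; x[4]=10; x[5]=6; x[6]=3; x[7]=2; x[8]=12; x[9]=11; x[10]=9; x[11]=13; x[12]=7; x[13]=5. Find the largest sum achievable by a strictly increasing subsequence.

47

Let S[i] be the best sum of a strictly increasing subsequence ending at i:
i:      1  2  3  4  5  6  7  8  9 10 11 12 13
x[i]:   4  1  8 10  6  3  2 12 11  9 13  7  5
S:      4  1 12 22 10  4  3 34 33 21 47 17  9
Maximum is 47 (e.g. 4 + 8 + 10 + 12 + 13).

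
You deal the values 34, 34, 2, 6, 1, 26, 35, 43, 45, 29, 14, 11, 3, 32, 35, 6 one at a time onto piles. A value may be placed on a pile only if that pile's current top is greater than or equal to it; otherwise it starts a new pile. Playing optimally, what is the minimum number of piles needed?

6

The minimum number of non-increasing subsequences covering a sequence equals the length of its longest strictly increasing subsequence.
LIS length is 6 (e.g. 2, 6, 26, 35, 43, 45), so 6 piles are needed.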